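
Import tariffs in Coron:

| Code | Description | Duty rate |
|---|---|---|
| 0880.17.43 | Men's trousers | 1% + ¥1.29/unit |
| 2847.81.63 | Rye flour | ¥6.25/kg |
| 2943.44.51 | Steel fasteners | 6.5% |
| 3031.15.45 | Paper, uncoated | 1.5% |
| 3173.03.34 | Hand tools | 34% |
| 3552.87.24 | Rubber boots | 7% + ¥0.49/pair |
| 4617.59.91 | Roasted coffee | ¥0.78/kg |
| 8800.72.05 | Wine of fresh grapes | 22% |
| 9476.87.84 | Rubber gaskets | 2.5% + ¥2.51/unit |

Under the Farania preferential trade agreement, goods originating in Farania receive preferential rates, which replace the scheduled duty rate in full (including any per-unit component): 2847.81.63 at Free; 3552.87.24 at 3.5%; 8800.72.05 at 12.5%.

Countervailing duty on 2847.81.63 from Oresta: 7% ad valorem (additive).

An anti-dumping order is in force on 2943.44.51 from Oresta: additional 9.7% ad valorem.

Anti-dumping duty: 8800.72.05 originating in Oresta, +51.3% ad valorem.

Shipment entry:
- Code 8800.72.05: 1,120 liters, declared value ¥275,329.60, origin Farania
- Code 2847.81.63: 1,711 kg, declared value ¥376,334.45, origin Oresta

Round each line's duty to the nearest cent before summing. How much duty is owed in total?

¥71,453.36

Line 1 (8800.72.05, Farania, 1,120 liters, ¥275,329.60):
Base rate for 8800.72.05 is 22%.
Origin Farania qualifies under the Coron–Farania agreement and 8800.72.05 is covered: preferential rate 12.5% applies instead.
The additional-duty order on 8800.72.05 targets Oresta, not Farania; it does not apply.
Duty = ¥275,329.60 × 12.5% = ¥34,416.20.
Line 2 (2847.81.63, Oresta, 1,711 kg, ¥376,334.45):
Base rate for 2847.81.63 is ¥6.25/kg.
2847.81.63 has an FTA preferential rate, but origin Oresta is not Farania; base rate stands.
Additional duty on 2847.81.63 from Oresta: +7% ad valorem. Applied ad valorem rate = 7%.
Duty = ¥376,334.45 × 7% + 1,711 × ¥6.25 = ¥37,037.16.
Total = ¥34,416.20 + ¥37,037.16 = ¥71,453.36.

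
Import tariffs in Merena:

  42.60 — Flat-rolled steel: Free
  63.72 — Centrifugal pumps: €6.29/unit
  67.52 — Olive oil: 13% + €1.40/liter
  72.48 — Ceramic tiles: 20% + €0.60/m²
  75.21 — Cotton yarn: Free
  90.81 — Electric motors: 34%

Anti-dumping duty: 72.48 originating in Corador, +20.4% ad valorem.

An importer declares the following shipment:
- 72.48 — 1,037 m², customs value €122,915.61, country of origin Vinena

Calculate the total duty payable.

Line 1 (72.48, Vinena, 1,037 m², €122,915.61):
Base rate for 72.48 is 20% + €0.60/m².
The additional-duty order on 72.48 targets Corador, not Vinena; it does not apply.
Duty = €122,915.61 × 20% + 1,037 × €0.60 = €25,205.32.

€25,205.32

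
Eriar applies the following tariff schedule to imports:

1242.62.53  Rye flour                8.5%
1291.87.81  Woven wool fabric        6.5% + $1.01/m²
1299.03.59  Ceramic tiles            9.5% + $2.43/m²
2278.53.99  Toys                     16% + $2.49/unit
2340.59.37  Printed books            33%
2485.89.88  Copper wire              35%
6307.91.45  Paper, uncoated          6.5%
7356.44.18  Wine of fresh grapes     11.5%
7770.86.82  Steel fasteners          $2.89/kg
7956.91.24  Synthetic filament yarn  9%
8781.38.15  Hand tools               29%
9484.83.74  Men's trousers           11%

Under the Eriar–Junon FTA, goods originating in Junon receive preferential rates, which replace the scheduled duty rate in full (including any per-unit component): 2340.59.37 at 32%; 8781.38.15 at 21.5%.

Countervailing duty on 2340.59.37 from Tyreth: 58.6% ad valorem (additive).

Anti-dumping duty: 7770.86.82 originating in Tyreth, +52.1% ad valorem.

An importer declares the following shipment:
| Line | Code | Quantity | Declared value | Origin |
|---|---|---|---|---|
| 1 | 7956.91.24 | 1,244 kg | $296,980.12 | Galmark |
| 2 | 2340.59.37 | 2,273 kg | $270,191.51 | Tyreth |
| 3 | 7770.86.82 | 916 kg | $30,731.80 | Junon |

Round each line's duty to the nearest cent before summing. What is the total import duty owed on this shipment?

$276,870.87

Line 1 (7956.91.24, Galmark, 1,244 kg, $296,980.12):
Base rate for 7956.91.24 is 9%.
Duty = $296,980.12 × 9% = $26,728.21.
Line 2 (2340.59.37, Tyreth, 2,273 kg, $270,191.51):
Base rate for 2340.59.37 is 33%.
2340.59.37 has an FTA preferential rate, but origin Tyreth is not Junon; base rate stands.
Additional duty on 2340.59.37 from Tyreth: +58.6%. Applied ad valorem rate: 33% + 58.6% = 91.6%.
Duty = $270,191.51 × 91.6% = $247,495.42.
Line 3 (7770.86.82, Junon, 916 kg, $30,731.80):
Base rate for 7770.86.82 is $2.89/kg.
Origin Junon is the FTA partner but 7770.86.82 is not on the preference list; base rate stands.
The additional-duty order on 7770.86.82 targets Tyreth, not Junon; it does not apply.
Duty = 916 × $2.89 = $2,647.24.
Total = $26,728.21 + $247,495.42 + $2,647.24 = $276,870.87.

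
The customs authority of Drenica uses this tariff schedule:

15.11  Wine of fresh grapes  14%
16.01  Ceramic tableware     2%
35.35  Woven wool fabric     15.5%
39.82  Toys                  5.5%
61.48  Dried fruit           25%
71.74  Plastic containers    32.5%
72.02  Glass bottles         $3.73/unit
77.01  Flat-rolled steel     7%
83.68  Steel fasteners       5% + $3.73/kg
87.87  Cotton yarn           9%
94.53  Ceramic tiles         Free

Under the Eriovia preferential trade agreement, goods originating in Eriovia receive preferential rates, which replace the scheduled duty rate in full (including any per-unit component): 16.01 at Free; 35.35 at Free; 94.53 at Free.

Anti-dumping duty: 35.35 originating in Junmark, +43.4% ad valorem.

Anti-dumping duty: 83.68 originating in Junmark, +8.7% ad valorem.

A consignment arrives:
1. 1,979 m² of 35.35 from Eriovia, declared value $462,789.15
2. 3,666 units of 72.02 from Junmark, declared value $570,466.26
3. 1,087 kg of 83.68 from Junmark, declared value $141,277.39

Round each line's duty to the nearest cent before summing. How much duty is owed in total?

$37,083.69

Line 1 (35.35, Eriovia, 1,979 m², $462,789.15):
Base rate for 35.35 is 15.5%.
Origin Eriovia qualifies under the Drenica–Eriovia agreement and 35.35 is covered: preferential rate Free applies instead.
The additional-duty order on 35.35 targets Junmark, not Eriovia; it does not apply.
Duty = $462,789.15 × 0% = $0.00.
Line 2 (72.02, Junmark, 3,666 units, $570,466.26):
Base rate for 72.02 is $3.73/unit.
Duty = 3,666 × $3.73 = $13,674.18.
Line 3 (83.68, Junmark, 1,087 kg, $141,277.39):
Base rate for 83.68 is 5% + $3.73/kg.
Additional duty on 83.68 from Junmark: +8.7%. Applied ad valorem rate: 5% + 8.7% = 13.7%.
Duty = $141,277.39 × 13.7% + 1,087 × $3.73 = $23,409.51.
Total = $0.00 + $13,674.18 + $23,409.51 = $37,083.69.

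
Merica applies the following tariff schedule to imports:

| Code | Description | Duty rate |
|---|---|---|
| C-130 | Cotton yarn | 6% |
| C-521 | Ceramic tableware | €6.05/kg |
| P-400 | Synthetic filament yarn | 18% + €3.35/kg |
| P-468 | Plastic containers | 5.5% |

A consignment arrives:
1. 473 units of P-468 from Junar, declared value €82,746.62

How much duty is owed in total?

Line 1 (P-468, Junar, 473 units, €82,746.62):
Base rate for P-468 is 5.5%.
Duty = €82,746.62 × 5.5% = €4,551.06.

€4,551.06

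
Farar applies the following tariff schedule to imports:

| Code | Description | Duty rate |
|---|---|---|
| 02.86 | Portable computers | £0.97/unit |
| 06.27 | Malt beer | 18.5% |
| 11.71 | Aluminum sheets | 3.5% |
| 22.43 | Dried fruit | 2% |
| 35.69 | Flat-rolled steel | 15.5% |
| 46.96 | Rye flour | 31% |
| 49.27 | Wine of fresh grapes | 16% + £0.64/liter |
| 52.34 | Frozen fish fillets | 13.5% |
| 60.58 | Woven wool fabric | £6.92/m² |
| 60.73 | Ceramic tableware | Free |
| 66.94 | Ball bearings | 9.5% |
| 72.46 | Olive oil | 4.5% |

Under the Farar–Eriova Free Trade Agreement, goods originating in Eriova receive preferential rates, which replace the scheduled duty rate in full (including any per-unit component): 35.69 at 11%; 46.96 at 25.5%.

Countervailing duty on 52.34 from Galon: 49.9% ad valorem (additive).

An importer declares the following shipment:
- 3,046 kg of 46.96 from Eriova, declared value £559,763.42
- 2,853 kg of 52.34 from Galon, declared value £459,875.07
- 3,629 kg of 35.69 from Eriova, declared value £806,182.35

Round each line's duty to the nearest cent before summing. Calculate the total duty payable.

£522,980.52

Line 1 (46.96, Eriova, 3,046 kg, £559,763.42):
Base rate for 46.96 is 31%.
Origin Eriova qualifies under the Farar–Eriova agreement and 46.96 is covered: preferential rate 25.5% applies instead.
Duty = £559,763.42 × 25.5% = £142,739.67.
Line 2 (52.34, Galon, 2,853 kg, £459,875.07):
Base rate for 52.34 is 13.5%.
Additional duty on 52.34 from Galon: +49.9%. Applied ad valorem rate: 13.5% + 49.9% = 63.4%.
Duty = £459,875.07 × 63.4% = £291,560.79.
Line 3 (35.69, Eriova, 3,629 kg, £806,182.35):
Base rate for 35.69 is 15.5%.
Origin Eriova qualifies under the Farar–Eriova agreement and 35.69 is covered: preferential rate 11% applies instead.
Duty = £806,182.35 × 11% = £88,680.06.
Total = £142,739.67 + £291,560.79 + £88,680.06 = £522,980.52.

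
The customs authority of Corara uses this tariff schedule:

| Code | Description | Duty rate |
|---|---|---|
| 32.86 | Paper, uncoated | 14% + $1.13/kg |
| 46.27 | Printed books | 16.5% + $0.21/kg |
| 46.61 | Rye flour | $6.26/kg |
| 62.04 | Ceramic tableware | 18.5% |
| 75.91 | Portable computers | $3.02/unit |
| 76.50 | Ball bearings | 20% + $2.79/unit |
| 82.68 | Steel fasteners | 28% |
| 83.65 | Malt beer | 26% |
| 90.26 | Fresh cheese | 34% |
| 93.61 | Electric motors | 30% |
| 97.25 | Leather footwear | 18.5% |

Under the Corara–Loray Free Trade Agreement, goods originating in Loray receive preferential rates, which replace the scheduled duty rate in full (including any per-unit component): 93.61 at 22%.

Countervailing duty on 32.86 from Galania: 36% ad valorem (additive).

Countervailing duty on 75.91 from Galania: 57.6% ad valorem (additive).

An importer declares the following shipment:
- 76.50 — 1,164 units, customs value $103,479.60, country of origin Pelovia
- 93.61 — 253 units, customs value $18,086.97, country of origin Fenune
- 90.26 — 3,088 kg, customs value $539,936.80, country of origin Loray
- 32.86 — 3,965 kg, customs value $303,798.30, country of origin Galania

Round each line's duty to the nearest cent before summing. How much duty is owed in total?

Line 1 (76.50, Pelovia, 1,164 units, $103,479.60):
Base rate for 76.50 is 20% + $2.79/unit.
Duty = $103,479.60 × 20% + 1,164 × $2.79 = $23,943.48.
Line 2 (93.61, Fenune, 253 units, $18,086.97):
Base rate for 93.61 is 30%.
93.61 has an FTA preferential rate, but origin Fenune is not Loray; base rate stands.
Duty = $18,086.97 × 30% = $5,426.09.
Line 3 (90.26, Loray, 3,088 kg, $539,936.80):
Base rate for 90.26 is 34%.
Origin Loray is the FTA partner but 90.26 is not on the preference list; base rate stands.
Duty = $539,936.80 × 34% = $183,578.51.
Line 4 (32.86, Galania, 3,965 kg, $303,798.30):
Base rate for 32.86 is 14% + $1.13/kg.
Additional duty on 32.86 from Galania: +36%. Applied ad valorem rate: 14% + 36% = 50%.
Duty = $303,798.30 × 50% + 3,965 × $1.13 = $156,379.60.
Total = $23,943.48 + $5,426.09 + $183,578.51 + $156,379.60 = $369,327.68.

$369,327.68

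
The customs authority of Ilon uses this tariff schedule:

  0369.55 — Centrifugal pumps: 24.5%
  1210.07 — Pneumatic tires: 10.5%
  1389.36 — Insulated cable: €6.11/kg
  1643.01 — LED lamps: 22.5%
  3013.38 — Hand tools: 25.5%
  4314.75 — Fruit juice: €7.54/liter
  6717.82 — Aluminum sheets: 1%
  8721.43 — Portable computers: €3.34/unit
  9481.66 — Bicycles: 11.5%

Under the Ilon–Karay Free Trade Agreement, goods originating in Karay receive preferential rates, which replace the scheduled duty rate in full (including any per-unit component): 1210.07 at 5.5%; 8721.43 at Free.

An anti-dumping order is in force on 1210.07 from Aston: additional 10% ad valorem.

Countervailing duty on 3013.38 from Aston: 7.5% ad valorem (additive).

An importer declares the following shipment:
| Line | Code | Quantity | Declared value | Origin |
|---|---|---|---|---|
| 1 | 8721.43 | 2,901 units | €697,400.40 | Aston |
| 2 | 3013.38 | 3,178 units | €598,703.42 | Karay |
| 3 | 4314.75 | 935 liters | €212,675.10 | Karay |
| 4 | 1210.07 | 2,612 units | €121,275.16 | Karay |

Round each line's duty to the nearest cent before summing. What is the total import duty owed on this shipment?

Line 1 (8721.43, Aston, 2,901 units, €697,400.40):
Base rate for 8721.43 is €3.34/unit.
8721.43 has an FTA preferential rate, but origin Aston is not Karay; base rate stands.
Duty = 2,901 × €3.34 = €9,689.34.
Line 2 (3013.38, Karay, 3,178 units, €598,703.42):
Base rate for 3013.38 is 25.5%.
Origin Karay is the FTA partner but 3013.38 is not on the preference list; base rate stands.
The additional-duty order on 3013.38 targets Aston, not Karay; it does not apply.
Duty = €598,703.42 × 25.5% = €152,669.37.
Line 3 (4314.75, Karay, 935 liters, €212,675.10):
Base rate for 4314.75 is €7.54/liter.
Origin Karay is the FTA partner but 4314.75 is not on the preference list; base rate stands.
Duty = 935 × €7.54 = €7,049.90.
Line 4 (1210.07, Karay, 2,612 units, €121,275.16):
Base rate for 1210.07 is 10.5%.
Origin Karay qualifies under the Ilon–Karay agreement and 1210.07 is covered: preferential rate 5.5% applies instead.
The additional-duty order on 1210.07 targets Aston, not Karay; it does not apply.
Duty = €121,275.16 × 5.5% = €6,670.13.
Total = €9,689.34 + €152,669.37 + €7,049.90 + €6,670.13 = €176,078.74.

€176,078.74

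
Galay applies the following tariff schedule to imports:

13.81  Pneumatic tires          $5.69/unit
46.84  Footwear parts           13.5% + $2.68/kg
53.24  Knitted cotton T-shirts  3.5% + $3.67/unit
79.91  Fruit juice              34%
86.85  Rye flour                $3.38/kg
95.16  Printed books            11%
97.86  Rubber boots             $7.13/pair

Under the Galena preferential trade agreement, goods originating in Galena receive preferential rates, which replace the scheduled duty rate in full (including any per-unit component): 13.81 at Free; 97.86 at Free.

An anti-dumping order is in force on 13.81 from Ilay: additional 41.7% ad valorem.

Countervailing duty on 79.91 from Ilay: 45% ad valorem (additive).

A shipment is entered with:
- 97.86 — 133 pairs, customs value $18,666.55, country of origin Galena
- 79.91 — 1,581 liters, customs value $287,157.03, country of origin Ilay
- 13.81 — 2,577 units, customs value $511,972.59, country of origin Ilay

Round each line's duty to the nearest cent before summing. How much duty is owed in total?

$455,009.75

Line 1 (97.86, Galena, 133 pairs, $18,666.55):
Base rate for 97.86 is $7.13/pair.
Origin Galena qualifies under the Galay–Galena agreement and 97.86 is covered: preferential rate Free applies instead.
Duty = $18,666.55 × 0% = $0.00.
Line 2 (79.91, Ilay, 1,581 liters, $287,157.03):
Base rate for 79.91 is 34%.
Additional duty on 79.91 from Ilay: +45%. Applied ad valorem rate: 34% + 45% = 79%.
Duty = $287,157.03 × 79% = $226,854.05.
Line 3 (13.81, Ilay, 2,577 units, $511,972.59):
Base rate for 13.81 is $5.69/unit.
13.81 has an FTA preferential rate, but origin Ilay is not Galena; base rate stands.
Additional duty on 13.81 from Ilay: +41.7% ad valorem. Applied ad valorem rate = 41.7%.
Duty = $511,972.59 × 41.7% + 2,577 × $5.69 = $228,155.70.
Total = $0.00 + $226,854.05 + $228,155.70 = $455,009.75.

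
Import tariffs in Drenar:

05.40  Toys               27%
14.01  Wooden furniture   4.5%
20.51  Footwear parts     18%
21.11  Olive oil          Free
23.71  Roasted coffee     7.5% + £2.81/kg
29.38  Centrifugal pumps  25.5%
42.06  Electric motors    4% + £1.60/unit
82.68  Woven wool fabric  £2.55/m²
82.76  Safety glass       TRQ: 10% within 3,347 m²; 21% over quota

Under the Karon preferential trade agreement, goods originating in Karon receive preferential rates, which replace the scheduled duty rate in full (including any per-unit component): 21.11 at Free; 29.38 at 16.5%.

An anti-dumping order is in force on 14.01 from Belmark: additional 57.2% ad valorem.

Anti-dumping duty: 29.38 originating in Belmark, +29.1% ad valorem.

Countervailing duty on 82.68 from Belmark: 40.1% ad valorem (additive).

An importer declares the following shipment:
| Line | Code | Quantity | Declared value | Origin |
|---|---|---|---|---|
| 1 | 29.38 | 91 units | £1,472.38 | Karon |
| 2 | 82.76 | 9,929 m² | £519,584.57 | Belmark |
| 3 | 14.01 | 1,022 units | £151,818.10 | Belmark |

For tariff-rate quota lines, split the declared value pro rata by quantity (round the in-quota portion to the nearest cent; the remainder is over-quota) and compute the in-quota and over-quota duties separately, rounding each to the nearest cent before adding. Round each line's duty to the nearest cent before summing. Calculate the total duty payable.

Line 1 (29.38, Karon, 91 units, £1,472.38):
Base rate for 29.38 is 25.5%.
Origin Karon qualifies under the Drenar–Karon agreement and 29.38 is covered: preferential rate 16.5% applies instead.
The additional-duty order on 29.38 targets Belmark, not Karon; it does not apply.
Duty = £1,472.38 × 16.5% = £242.94.
Line 2 (82.76, Belmark, 9,929 m², £519,584.57):
Code 82.76 is under a tariff-rate quota (threshold 3,347 m²). In-quota: 3,347 m² at 10%; over-quota: 6,582 m² at 21%.
Pro-rata value split: in-quota = £519,584.57 × 3,347/9,929 = £175,148.51; over-quota = £519,584.57 − £175,148.51 = £344,436.06.
In-quota duty = £175,148.51 × 10% = £17,514.85. Over-quota duty = £344,436.06 × 21% = £72,331.57.
Line duty = £17,514.85 + £72,331.57 = £89,846.42.
Line 3 (14.01, Belmark, 1,022 units, £151,818.10):
Base rate for 14.01 is 4.5%.
Additional duty on 14.01 from Belmark: +57.2%. Applied ad valorem rate: 4.5% + 57.2% = 61.7%.
Duty = £151,818.10 × 61.7% = £93,671.77.
Total = £242.94 + £89,846.42 + £93,671.77 = £183,761.13.

£183,761.13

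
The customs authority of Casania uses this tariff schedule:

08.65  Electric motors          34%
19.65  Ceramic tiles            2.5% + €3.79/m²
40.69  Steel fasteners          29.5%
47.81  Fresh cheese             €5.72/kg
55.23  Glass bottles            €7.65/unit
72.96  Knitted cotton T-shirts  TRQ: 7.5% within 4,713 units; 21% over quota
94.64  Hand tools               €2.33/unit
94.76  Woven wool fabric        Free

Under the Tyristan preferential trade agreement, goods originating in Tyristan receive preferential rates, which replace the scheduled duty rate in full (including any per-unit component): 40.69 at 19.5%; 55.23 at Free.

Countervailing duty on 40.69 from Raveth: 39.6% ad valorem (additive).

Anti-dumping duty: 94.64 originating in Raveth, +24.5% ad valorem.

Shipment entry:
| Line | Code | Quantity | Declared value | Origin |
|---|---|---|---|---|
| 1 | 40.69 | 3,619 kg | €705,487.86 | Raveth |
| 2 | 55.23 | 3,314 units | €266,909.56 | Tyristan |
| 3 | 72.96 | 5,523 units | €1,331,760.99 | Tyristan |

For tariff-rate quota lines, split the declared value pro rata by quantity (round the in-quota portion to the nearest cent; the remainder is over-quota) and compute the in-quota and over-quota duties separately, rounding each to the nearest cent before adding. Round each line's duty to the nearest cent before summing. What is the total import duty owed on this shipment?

€613,741.75

Line 1 (40.69, Raveth, 3,619 kg, €705,487.86):
Base rate for 40.69 is 29.5%.
40.69 has an FTA preferential rate, but origin Raveth is not Tyristan; base rate stands.
Additional duty on 40.69 from Raveth: +39.6%. Applied ad valorem rate: 29.5% + 39.6% = 69.1%.
Duty = €705,487.86 × 69.1% = €487,492.11.
Line 2 (55.23, Tyristan, 3,314 units, €266,909.56):
Base rate for 55.23 is €7.65/unit.
Origin Tyristan qualifies under the Casania–Tyristan agreement and 55.23 is covered: preferential rate Free applies instead.
Duty = €266,909.56 × 0% = €0.00.
Line 3 (72.96, Tyristan, 5,523 units, €1,331,760.99):
Code 72.96 is under a tariff-rate quota (threshold 4,713 units). In-quota: 4,713 units at 7.5%; over-quota: 810 units at 21%.
Pro-rata value split: in-quota = €1,331,760.99 × 4,713/5,523 = €1,136,445.69; over-quota = €1,331,760.99 − €1,136,445.69 = €195,315.30.
In-quota duty = €1,136,445.69 × 7.5% = €85,233.43. Over-quota duty = €195,315.30 × 21% = €41,016.21.
Line duty = €85,233.43 + €41,016.21 = €126,249.64.
Total = €487,492.11 + €0.00 + €126,249.64 = €613,741.75.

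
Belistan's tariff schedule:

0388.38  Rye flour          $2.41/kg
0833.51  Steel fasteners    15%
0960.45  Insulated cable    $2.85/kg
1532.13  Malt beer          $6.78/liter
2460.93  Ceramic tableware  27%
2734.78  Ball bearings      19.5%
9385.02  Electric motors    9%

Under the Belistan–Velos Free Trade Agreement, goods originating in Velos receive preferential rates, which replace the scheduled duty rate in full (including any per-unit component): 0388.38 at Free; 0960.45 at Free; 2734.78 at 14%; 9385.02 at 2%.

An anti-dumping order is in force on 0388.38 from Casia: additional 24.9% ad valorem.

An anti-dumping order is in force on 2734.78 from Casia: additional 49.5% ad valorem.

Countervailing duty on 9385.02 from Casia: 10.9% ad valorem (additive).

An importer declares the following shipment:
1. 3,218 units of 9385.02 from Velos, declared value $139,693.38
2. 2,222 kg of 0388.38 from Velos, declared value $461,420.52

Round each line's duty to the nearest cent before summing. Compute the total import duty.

$2,793.87

Line 1 (9385.02, Velos, 3,218 units, $139,693.38):
Base rate for 9385.02 is 9%.
Origin Velos qualifies under the Belistan–Velos agreement and 9385.02 is covered: preferential rate 2% applies instead.
The additional-duty order on 9385.02 targets Casia, not Velos; it does not apply.
Duty = $139,693.38 × 2% = $2,793.87.
Line 2 (0388.38, Velos, 2,222 kg, $461,420.52):
Base rate for 0388.38 is $2.41/kg.
Origin Velos qualifies under the Belistan–Velos agreement and 0388.38 is covered: preferential rate Free applies instead.
The additional-duty order on 0388.38 targets Casia, not Velos; it does not apply.
Duty = $461,420.52 × 0% = $0.00.
Total = $2,793.87 + $0.00 = $2,793.87.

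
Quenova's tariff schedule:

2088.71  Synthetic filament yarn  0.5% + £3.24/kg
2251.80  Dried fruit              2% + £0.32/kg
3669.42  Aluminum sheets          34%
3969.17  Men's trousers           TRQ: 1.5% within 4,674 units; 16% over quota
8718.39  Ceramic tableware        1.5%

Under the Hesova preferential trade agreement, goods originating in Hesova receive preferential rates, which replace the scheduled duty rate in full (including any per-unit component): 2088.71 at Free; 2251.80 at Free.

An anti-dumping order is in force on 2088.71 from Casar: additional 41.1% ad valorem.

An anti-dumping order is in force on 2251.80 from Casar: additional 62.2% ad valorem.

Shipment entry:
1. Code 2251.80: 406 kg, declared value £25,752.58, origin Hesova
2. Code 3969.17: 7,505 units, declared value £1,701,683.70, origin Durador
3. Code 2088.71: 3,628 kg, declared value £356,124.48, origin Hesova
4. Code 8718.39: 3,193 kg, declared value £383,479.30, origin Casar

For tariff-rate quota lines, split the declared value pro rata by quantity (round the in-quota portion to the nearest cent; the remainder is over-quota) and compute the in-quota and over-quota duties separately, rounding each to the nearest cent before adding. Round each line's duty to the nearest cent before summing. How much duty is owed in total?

Line 1 (2251.80, Hesova, 406 kg, £25,752.58):
Base rate for 2251.80 is 2% + £0.32/kg.
Origin Hesova qualifies under the Quenova–Hesova agreement and 2251.80 is covered: preferential rate Free applies instead.
The additional-duty order on 2251.80 targets Casar, not Hesova; it does not apply.
Duty = £25,752.58 × 0% = £0.00.
Line 2 (3969.17, Durador, 7,505 units, £1,701,683.70):
Code 3969.17 is under a tariff-rate quota (threshold 4,674 units). In-quota: 4,674 units at 1.5%; over-quota: 2,831 units at 16%.
Pro-rata value split: in-quota = £1,701,683.70 × 4,674/7,505 = £1,059,782.76; over-quota = £1,701,683.70 − £1,059,782.76 = £641,900.94.
In-quota duty = £1,059,782.76 × 1.5% = £15,896.74. Over-quota duty = £641,900.94 × 16% = £102,704.15.
Line duty = £15,896.74 + £102,704.15 = £118,600.89.
Line 3 (2088.71, Hesova, 3,628 kg, £356,124.48):
Base rate for 2088.71 is 0.5% + £3.24/kg.
Origin Hesova qualifies under the Quenova–Hesova agreement and 2088.71 is covered: preferential rate Free applies instead.
The additional-duty order on 2088.71 targets Casar, not Hesova; it does not apply.
Duty = £356,124.48 × 0% = £0.00.
Line 4 (8718.39, Casar, 3,193 kg, £383,479.30):
Base rate for 8718.39 is 1.5%.
Duty = £383,479.30 × 1.5% = £5,752.19.
Total = £0.00 + £118,600.89 + £0.00 + £5,752.19 = £124,353.08.

£124,353.08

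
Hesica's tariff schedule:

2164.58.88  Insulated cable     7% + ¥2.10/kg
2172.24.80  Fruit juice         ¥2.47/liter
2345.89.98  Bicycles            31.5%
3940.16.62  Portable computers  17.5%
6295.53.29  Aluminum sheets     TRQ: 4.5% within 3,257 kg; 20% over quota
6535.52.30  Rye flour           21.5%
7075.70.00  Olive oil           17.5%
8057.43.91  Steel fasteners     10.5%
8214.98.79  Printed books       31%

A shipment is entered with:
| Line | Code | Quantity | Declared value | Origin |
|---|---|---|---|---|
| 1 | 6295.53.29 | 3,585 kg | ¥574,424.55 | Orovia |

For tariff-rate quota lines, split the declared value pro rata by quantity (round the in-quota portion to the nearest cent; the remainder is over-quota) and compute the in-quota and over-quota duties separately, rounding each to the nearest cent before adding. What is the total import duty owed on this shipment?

Line 1 (6295.53.29, Orovia, 3,585 kg, ¥574,424.55):
Code 6295.53.29 is under a tariff-rate quota (threshold 3,257 kg). In-quota: 3,257 kg at 4.5%; over-quota: 328 kg at 20%.
Pro-rata value split: in-quota = ¥574,424.55 × 3,257/3,585 = ¥521,869.11; over-quota = ¥574,424.55 − ¥521,869.11 = ¥52,555.44.
In-quota duty = ¥521,869.11 × 4.5% = ¥23,484.11. Over-quota duty = ¥52,555.44 × 20% = ¥10,511.09.
Line duty = ¥23,484.11 + ¥10,511.09 = ¥33,995.20.

¥33,995.20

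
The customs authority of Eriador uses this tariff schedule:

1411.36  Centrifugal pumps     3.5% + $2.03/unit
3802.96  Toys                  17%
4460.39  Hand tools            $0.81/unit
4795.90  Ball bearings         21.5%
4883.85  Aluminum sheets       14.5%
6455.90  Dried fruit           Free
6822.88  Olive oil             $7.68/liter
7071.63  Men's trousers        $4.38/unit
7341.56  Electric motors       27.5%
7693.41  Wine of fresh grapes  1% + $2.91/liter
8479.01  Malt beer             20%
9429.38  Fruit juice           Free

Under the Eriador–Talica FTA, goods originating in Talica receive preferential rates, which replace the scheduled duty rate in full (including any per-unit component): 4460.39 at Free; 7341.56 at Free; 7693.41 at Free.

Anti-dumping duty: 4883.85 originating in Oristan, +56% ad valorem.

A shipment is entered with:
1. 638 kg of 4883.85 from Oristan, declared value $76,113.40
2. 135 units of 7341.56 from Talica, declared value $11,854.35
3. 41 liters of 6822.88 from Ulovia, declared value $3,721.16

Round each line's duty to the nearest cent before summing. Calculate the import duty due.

$53,974.83

Line 1 (4883.85, Oristan, 638 kg, $76,113.40):
Base rate for 4883.85 is 14.5%.
Additional duty on 4883.85 from Oristan: +56%. Applied ad valorem rate: 14.5% + 56% = 70.5%.
Duty = $76,113.40 × 70.5% = $53,659.95.
Line 2 (7341.56, Talica, 135 units, $11,854.35):
Base rate for 7341.56 is 27.5%.
Origin Talica qualifies under the Eriador–Talica agreement and 7341.56 is covered: preferential rate Free applies instead.
Duty = $11,854.35 × 0% = $0.00.
Line 3 (6822.88, Ulovia, 41 liters, $3,721.16):
Base rate for 6822.88 is $7.68/liter.
Duty = 41 × $7.68 = $314.88.
Total = $53,659.95 + $0.00 + $314.88 = $53,974.83.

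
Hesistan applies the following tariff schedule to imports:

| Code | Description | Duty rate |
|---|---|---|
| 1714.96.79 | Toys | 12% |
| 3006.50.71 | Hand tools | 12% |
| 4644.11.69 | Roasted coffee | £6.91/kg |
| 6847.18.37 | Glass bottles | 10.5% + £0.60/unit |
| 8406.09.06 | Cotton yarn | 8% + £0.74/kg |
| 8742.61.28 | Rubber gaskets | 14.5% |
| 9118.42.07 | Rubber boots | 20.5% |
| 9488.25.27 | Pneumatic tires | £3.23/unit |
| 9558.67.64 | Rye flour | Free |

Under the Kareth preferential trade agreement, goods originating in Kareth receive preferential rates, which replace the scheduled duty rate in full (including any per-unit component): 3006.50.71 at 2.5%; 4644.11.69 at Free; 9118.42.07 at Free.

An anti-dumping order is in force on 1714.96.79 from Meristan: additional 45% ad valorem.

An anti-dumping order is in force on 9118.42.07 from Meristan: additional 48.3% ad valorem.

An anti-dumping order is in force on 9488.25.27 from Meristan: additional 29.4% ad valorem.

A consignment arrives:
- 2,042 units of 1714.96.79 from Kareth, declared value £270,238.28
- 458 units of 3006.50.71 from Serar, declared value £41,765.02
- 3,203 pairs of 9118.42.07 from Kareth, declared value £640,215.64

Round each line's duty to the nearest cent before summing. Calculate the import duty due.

£37,440.39

Line 1 (1714.96.79, Kareth, 2,042 units, £270,238.28):
Base rate for 1714.96.79 is 12%.
Origin Kareth is the FTA partner but 1714.96.79 is not on the preference list; base rate stands.
The additional-duty order on 1714.96.79 targets Meristan, not Kareth; it does not apply.
Duty = £270,238.28 × 12% = £32,428.59.
Line 2 (3006.50.71, Serar, 458 units, £41,765.02):
Base rate for 3006.50.71 is 12%.
3006.50.71 has an FTA preferential rate, but origin Serar is not Kareth; base rate stands.
Duty = £41,765.02 × 12% = £5,011.80.
Line 3 (9118.42.07, Kareth, 3,203 pairs, £640,215.64):
Base rate for 9118.42.07 is 20.5%.
Origin Kareth qualifies under the Hesistan–Kareth agreement and 9118.42.07 is covered: preferential rate Free applies instead.
The additional-duty order on 9118.42.07 targets Meristan, not Kareth; it does not apply.
Duty = £640,215.64 × 0% = £0.00.
Total = £32,428.59 + £5,011.80 + £0.00 = £37,440.39.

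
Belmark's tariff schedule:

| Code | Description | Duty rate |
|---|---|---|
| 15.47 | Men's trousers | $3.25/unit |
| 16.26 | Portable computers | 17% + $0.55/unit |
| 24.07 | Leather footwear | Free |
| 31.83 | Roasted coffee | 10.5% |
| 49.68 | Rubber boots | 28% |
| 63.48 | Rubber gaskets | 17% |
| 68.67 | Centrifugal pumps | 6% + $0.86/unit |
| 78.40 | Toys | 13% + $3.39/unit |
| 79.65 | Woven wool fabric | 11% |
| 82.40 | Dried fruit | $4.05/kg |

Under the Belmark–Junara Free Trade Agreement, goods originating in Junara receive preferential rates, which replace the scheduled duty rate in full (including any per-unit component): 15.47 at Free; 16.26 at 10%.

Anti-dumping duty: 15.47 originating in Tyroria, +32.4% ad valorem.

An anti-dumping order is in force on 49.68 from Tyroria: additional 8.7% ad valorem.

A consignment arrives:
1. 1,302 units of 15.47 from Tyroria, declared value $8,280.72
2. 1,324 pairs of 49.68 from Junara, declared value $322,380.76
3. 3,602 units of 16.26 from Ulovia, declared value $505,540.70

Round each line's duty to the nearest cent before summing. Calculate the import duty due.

$185,104.08

Line 1 (15.47, Tyroria, 1,302 units, $8,280.72):
Base rate for 15.47 is $3.25/unit.
15.47 has an FTA preferential rate, but origin Tyroria is not Junara; base rate stands.
Additional duty on 15.47 from Tyroria: +32.4% ad valorem. Applied ad valorem rate = 32.4%.
Duty = $8,280.72 × 32.4% + 1,302 × $3.25 = $6,914.45.
Line 2 (49.68, Junara, 1,324 pairs, $322,380.76):
Base rate for 49.68 is 28%.
Origin Junara is the FTA partner but 49.68 is not on the preference list; base rate stands.
The additional-duty order on 49.68 targets Tyroria, not Junara; it does not apply.
Duty = $322,380.76 × 28% = $90,266.61.
Line 3 (16.26, Ulovia, 3,602 units, $505,540.70):
Base rate for 16.26 is 17% + $0.55/unit.
16.26 has an FTA preferential rate, but origin Ulovia is not Junara; base rate stands.
Duty = $505,540.70 × 17% + 3,602 × $0.55 = $87,923.02.
Total = $6,914.45 + $90,266.61 + $87,923.02 = $185,104.08.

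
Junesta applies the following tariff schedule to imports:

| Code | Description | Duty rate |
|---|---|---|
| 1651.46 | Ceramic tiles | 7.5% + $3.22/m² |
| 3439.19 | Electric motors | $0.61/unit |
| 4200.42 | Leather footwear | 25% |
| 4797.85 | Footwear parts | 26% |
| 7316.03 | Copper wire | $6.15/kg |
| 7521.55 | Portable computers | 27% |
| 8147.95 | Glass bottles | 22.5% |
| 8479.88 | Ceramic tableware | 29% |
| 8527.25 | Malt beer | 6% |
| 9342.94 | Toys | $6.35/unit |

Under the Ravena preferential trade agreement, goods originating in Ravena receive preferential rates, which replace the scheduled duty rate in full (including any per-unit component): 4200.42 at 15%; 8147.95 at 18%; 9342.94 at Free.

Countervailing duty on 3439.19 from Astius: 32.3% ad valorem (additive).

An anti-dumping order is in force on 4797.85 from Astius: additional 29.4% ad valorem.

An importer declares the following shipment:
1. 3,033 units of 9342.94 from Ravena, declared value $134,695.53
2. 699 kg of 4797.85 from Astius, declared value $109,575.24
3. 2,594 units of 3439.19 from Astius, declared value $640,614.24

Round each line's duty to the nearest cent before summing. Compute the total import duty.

Line 1 (9342.94, Ravena, 3,033 units, $134,695.53):
Base rate for 9342.94 is $6.35/unit.
Origin Ravena qualifies under the Junesta–Ravena agreement and 9342.94 is covered: preferential rate Free applies instead.
Duty = $134,695.53 × 0% = $0.00.
Line 2 (4797.85, Astius, 699 kg, $109,575.24):
Base rate for 4797.85 is 26%.
Additional duty on 4797.85 from Astius: +29.4%. Applied ad valorem rate: 26% + 29.4% = 55.4%.
Duty = $109,575.24 × 55.4% = $60,704.68.
Line 3 (3439.19, Astius, 2,594 units, $640,614.24):
Base rate for 3439.19 is $0.61/unit.
Additional duty on 3439.19 from Astius: +32.3% ad valorem. Applied ad valorem rate = 32.3%.
Duty = $640,614.24 × 32.3% + 2,594 × $0.61 = $208,500.74.
Total = $0.00 + $60,704.68 + $208,500.74 = $269,205.42.

$269,205.42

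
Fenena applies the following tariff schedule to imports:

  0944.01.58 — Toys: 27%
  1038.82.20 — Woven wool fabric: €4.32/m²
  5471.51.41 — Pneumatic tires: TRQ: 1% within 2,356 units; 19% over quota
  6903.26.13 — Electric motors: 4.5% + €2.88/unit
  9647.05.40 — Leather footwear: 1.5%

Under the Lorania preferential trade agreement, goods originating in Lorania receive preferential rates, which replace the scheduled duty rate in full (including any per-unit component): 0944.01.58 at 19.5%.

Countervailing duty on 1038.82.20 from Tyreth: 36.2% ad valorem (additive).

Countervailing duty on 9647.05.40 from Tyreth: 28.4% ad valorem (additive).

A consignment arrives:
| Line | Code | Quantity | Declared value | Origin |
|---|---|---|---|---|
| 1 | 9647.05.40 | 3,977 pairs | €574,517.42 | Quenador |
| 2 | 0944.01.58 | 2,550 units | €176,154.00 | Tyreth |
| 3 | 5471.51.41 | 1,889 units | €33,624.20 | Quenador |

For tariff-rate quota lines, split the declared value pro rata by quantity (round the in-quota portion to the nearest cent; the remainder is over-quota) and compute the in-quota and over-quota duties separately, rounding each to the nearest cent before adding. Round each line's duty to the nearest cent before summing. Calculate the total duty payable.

€56,515.58

Line 1 (9647.05.40, Quenador, 3,977 pairs, €574,517.42):
Base rate for 9647.05.40 is 1.5%.
The additional-duty order on 9647.05.40 targets Tyreth, not Quenador; it does not apply.
Duty = €574,517.42 × 1.5% = €8,617.76.
Line 2 (0944.01.58, Tyreth, 2,550 units, €176,154.00):
Base rate for 0944.01.58 is 27%.
0944.01.58 has an FTA preferential rate, but origin Tyreth is not Lorania; base rate stands.
Duty = €176,154.00 × 27% = €47,561.58.
Line 3 (5471.51.41, Quenador, 1,889 units, €33,624.20):
Code 5471.51.41 is under a tariff-rate quota (threshold 2,356 units). Quantity 1,889 units is within the quota, so the in-quota rate 1% applies to the full value.
Duty = €33,624.20 × 1% = €336.24.
Total = €8,617.76 + €47,561.58 + €336.24 = €56,515.58.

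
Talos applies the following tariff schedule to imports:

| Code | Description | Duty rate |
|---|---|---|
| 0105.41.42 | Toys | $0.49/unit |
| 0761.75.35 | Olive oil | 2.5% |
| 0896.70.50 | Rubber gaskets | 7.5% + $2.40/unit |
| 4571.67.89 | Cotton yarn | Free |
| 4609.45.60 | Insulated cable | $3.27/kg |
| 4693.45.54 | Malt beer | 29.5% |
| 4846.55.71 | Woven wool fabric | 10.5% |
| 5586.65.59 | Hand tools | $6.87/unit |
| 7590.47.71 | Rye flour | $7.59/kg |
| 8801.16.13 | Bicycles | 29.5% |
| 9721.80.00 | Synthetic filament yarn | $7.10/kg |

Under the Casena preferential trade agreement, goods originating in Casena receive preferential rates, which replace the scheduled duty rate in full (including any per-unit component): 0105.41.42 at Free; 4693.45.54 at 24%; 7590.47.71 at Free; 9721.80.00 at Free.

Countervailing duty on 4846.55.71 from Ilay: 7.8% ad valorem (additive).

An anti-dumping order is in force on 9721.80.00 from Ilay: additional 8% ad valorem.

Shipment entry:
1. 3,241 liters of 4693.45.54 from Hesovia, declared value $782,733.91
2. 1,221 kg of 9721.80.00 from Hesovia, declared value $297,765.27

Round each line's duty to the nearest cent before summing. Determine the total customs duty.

$239,575.60

Line 1 (4693.45.54, Hesovia, 3,241 liters, $782,733.91):
Base rate for 4693.45.54 is 29.5%.
4693.45.54 has an FTA preferential rate, but origin Hesovia is not Casena; base rate stands.
Duty = $782,733.91 × 29.5% = $230,906.50.
Line 2 (9721.80.00, Hesovia, 1,221 kg, $297,765.27):
Base rate for 9721.80.00 is $7.10/kg.
9721.80.00 has an FTA preferential rate, but origin Hesovia is not Casena; base rate stands.
The additional-duty order on 9721.80.00 targets Ilay, not Hesovia; it does not apply.
Duty = 1,221 × $7.10 = $8,669.10.
Total = $230,906.50 + $8,669.10 = $239,575.60.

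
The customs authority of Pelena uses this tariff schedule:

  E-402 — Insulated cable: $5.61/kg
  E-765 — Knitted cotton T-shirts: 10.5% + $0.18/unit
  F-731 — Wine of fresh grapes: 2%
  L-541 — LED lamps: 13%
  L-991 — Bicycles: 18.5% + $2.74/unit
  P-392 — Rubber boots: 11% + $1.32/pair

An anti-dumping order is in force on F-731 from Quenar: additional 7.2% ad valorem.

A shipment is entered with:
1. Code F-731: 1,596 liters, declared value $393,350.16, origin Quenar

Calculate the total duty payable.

$36,188.21

Line 1 (F-731, Quenar, 1,596 liters, $393,350.16):
Base rate for F-731 is 2%.
Additional duty on F-731 from Quenar: +7.2%. Applied ad valorem rate: 2% + 7.2% = 9.2%.
Duty = $393,350.16 × 9.2% = $36,188.21.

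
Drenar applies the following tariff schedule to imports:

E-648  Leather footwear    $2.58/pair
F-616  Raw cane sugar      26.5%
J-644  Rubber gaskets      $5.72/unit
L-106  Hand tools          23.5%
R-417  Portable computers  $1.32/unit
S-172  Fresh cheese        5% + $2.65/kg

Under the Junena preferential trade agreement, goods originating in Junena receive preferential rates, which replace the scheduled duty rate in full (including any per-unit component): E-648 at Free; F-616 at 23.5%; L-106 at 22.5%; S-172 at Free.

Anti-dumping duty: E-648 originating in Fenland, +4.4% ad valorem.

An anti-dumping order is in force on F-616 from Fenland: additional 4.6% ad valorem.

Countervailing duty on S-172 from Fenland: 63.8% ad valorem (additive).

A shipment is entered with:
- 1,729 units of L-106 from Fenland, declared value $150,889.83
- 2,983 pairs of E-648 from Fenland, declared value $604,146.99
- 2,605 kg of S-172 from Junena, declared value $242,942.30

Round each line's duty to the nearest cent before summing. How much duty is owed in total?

$69,737.72

Line 1 (L-106, Fenland, 1,729 units, $150,889.83):
Base rate for L-106 is 23.5%.
L-106 has an FTA preferential rate, but origin Fenland is not Junena; base rate stands.
Duty = $150,889.83 × 23.5% = $35,459.11.
Line 2 (E-648, Fenland, 2,983 pairs, $604,146.99):
Base rate for E-648 is $2.58/pair.
E-648 has an FTA preferential rate, but origin Fenland is not Junena; base rate stands.
Additional duty on E-648 from Fenland: +4.4% ad valorem. Applied ad valorem rate = 4.4%.
Duty = $604,146.99 × 4.4% + 2,983 × $2.58 = $34,278.61.
Line 3 (S-172, Junena, 2,605 kg, $242,942.30):
Base rate for S-172 is 5% + $2.65/kg.
Origin Junena qualifies under the Drenar–Junena agreement and S-172 is covered: preferential rate Free applies instead.
The additional-duty order on S-172 targets Fenland, not Junena; it does not apply.
Duty = $242,942.30 × 0% = $0.00.
Total = $35,459.11 + $34,278.61 + $0.00 = $69,737.72.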